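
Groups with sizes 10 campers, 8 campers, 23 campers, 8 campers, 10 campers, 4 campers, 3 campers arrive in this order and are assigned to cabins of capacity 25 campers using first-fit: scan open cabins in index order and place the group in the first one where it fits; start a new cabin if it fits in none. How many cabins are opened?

3

  10 → cabin 1 (new)  [load 10/25]
  8 → cabin 1  [load 18/25]
  23 → cabin 2 (new)  [load 23/25]
  8 → cabin 3 (new)  [load 8/25]
  10 → cabin 3  [load 18/25]
  4 → cabin 1  [load 22/25]
  3 → cabin 1  [load 25/25]
3 cabins opened.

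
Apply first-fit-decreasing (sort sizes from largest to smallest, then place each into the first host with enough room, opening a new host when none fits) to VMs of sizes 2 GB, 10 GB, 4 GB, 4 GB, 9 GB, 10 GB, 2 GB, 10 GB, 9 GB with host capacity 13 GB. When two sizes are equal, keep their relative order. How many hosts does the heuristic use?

5

Sorted descending: 10, 10, 10, 9, 9, 4, 4, 2, 2.
  10 → host 1 (new)  [load 10/13]
  10 → host 2 (new)  [load 10/13]
  10 → host 3 (new)  [load 10/13]
  9 → host 4 (new)  [load 9/13]
  9 → host 5 (new)  [load 9/13]
  4 → host 4  [load 13/13]
  4 → host 5  [load 13/13]
  2 → host 1  [load 12/13]
  2 → host 2  [load 12/13]
5 hosts opened.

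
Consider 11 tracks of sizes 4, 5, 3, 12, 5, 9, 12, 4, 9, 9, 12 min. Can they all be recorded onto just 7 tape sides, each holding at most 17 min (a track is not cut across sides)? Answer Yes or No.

A valid assignment using 6 tape sides:
  side 1: 12 + 5 = 17
  side 2: 12 + 5 = 17
  side 3: 12 + 4 = 16
  side 4: 9 + 4 + 3 = 16
  side 5: 9 = 9
  side 6: 9 = 9
That uses only 6 ≤ 7, so 7 tape sides are enough.

Yes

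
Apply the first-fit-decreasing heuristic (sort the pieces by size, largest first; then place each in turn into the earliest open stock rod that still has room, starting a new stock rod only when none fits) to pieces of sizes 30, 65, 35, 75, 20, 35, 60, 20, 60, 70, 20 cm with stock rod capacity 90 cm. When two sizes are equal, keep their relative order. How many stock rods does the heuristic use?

6

Sorted descending: 75, 70, 65, 60, 60, 35, 35, 30, 20, 20, 20.
  75 → stock rod 1 (new)  [load 75/90]
  70 → stock rod 2 (new)  [load 70/90]
  65 → stock rod 3 (new)  [load 65/90]
  60 → stock rod 4 (new)  [load 60/90]
  60 → stock rod 5 (new)  [load 60/90]
  35 → stock rod 6 (new)  [load 35/90]
  35 → stock rod 6  [load 70/90]
  30 → stock rod 4  [load 90/90]
  20 → stock rod 2  [load 90/90]
  20 → stock rod 3  [load 85/90]
  20 → stock rod 5  [load 80/90]
6 stock rods opened.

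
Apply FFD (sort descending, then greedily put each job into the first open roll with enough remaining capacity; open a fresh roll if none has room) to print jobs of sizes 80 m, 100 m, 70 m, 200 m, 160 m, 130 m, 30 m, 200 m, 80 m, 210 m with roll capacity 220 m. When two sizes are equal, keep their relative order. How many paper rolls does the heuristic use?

7

Sorted descending: 210, 200, 200, 160, 130, 100, 80, 80, 70, 30.
  210 → roll 1 (new)  [load 210/220]
  200 → roll 2 (new)  [load 200/220]
  200 → roll 3 (new)  [load 200/220]
  160 → roll 4 (new)  [load 160/220]
  130 → roll 5 (new)  [load 130/220]
  100 → roll 6 (new)  [load 100/220]
  80 → roll 5  [load 210/220]
  80 → roll 6  [load 180/220]
  70 → roll 7 (new)  [load 70/220]
  30 → roll 4  [load 190/220]
7 paper rolls opened.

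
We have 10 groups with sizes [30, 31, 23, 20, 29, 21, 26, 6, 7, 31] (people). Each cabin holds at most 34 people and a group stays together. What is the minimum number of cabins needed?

8

Total = 31 + 31 + 30 + 29 + 26 + 23 + 21 + 20 + 7 + 6 = 224 people.
Lower bound: ⌈224/34⌉ = 7 cabins.
Also, 8 groups each exceed 17 people, and no two of those can share a cabin, so at least 8 cabins are needed.
A packing using 8 cabins:
  cabin 1: 31 = 31
  cabin 2: 31 = 31
  cabin 3: 30 = 30
  cabin 4: 29 = 29
  cabin 5: 26 + 7 = 33
  cabin 6: 23 + 6 = 29
  cabin 7: 21 = 21
  cabin 8: 20 = 20
This matches the lower bound, so 8 is optimal.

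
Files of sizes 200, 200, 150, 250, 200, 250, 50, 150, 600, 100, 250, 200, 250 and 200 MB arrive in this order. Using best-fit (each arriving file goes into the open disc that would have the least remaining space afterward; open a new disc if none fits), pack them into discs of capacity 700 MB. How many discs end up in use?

5

  200 → disc 1 (new)  [load 200/700]
  200 → disc 1  [load 400/700]
  150 → disc 1  [load 550/700]
  250 → disc 2 (new)  [load 250/700]
  200 → disc 2  [load 450/700]
  250 → disc 2  [load 700/700]
  50 → disc 1  [load 600/700]
  150 → disc 3 (new)  [load 150/700]
  600 → disc 4 (new)  [load 600/700]
  100 → disc 1  [load 700/700]
  250 → disc 3  [load 400/700]
  200 → disc 3  [load 600/700]
  250 → disc 5 (new)  [load 250/700]
  200 → disc 5  [load 450/700]
5 discs opened.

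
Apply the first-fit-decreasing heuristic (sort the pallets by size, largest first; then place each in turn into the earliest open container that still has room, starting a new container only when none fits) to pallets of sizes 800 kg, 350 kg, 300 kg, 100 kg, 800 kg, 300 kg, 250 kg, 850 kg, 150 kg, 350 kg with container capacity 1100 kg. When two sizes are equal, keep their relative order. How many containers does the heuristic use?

Sorted descending: 850, 800, 800, 350, 350, 300, 300, 250, 150, 100.
  850 → container 1 (new)  [load 850/1100]
  800 → container 2 (new)  [load 800/1100]
  800 → container 3 (new)  [load 800/1100]
  350 → container 4 (new)  [load 350/1100]
  350 → container 4  [load 700/1100]
  300 → container 2  [load 1100/1100]
  300 → container 3  [load 1100/1100]
  250 → container 1  [load 1100/1100]
  150 → container 4  [load 850/1100]
  100 → container 4  [load 950/1100]
4 containers opened.

4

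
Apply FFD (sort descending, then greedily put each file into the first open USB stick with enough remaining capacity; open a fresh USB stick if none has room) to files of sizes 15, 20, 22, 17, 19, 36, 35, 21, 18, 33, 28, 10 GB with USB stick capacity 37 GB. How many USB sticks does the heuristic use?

8

Sorted descending: 36, 35, 33, 28, 22, 21, 20, 19, 18, 17, 15, 10.
  36 → USB stick 1 (new)  [load 36/37]
  35 → USB stick 2 (new)  [load 35/37]
  33 → USB stick 3 (new)  [load 33/37]
  28 → USB stick 4 (new)  [load 28/37]
  22 → USB stick 5 (new)  [load 22/37]
  21 → USB stick 6 (new)  [load 21/37]
  20 → USB stick 7 (new)  [load 20/37]
  19 → USB stick 8 (new)  [load 19/37]
  18 → USB stick 8  [load 37/37]
  17 → USB stick 7  [load 37/37]
  15 → USB stick 5  [load 37/37]
  10 → USB stick 6  [load 31/37]
8 USB sticks opened.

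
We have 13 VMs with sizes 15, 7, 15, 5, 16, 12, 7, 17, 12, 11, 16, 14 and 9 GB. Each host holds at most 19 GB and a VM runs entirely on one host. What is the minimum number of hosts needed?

Total = 17 + 16 + 16 + 15 + 15 + 14 + 12 + 12 + 11 + 9 + 7 + 7 + 5 = 156 GB.
Lower bound: ⌈156/19⌉ = 9 hosts.
A packing using 10 hosts:
  host 1: 17 = 17
  host 2: 16 = 16
  host 3: 16 = 16
  host 4: 15 = 15
  host 5: 15 = 15
  host 6: 14 + 5 = 19
  host 7: 12 + 7 = 19
  host 8: 12 + 7 = 19
  host 9: 11 = 11
  host 10: 9 = 9
No arrangement into 9 hosts stays within capacity, so 10 is optimal.

10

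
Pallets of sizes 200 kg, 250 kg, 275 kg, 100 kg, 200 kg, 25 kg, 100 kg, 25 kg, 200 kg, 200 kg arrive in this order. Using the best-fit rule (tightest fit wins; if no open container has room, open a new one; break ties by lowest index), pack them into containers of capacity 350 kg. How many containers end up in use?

6

  200 → container 1 (new)  [load 200/350]
  250 → container 2 (new)  [load 250/350]
  275 → container 3 (new)  [load 275/350]
  100 → container 2  [load 350/350]
  200 → container 4 (new)  [load 200/350]
  25 → container 3  [load 300/350]
  100 → container 1  [load 300/350]
  25 → container 1  [load 325/350]
  200 → container 5 (new)  [load 200/350]
  200 → container 6 (new)  [load 200/350]
6 containers opened.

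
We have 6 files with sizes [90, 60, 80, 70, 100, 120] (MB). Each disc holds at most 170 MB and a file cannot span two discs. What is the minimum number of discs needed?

4

Total = 120 + 100 + 90 + 80 + 70 + 60 = 520 MB.
Lower bound: ⌈520/170⌉ = 4 discs.
A packing using 4 discs:
  disc 1: 120 = 120
  disc 2: 100 + 70 = 170
  disc 3: 90 + 80 = 170
  disc 4: 60 = 60
This matches the lower bound, so 4 is optimal.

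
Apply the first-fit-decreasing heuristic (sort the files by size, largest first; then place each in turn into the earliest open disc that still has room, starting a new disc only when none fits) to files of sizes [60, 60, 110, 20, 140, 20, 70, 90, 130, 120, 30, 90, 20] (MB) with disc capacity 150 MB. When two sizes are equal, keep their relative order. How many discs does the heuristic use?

7

Sorted descending: 140, 130, 120, 110, 90, 90, 70, 60, 60, 30, 20, 20, 20.
  140 → disc 1 (new)  [load 140/150]
  130 → disc 2 (new)  [load 130/150]
  120 → disc 3 (new)  [load 120/150]
  110 → disc 4 (new)  [load 110/150]
  90 → disc 5 (new)  [load 90/150]
  90 → disc 6 (new)  [load 90/150]
  70 → disc 7 (new)  [load 70/150]
  60 → disc 5  [load 150/150]
  60 → disc 6  [load 150/150]
  30 → disc 3  [load 150/150]
  20 → disc 2  [load 150/150]
  20 → disc 4  [load 130/150]
  20 → disc 4  [load 150/150]
7 discs opened.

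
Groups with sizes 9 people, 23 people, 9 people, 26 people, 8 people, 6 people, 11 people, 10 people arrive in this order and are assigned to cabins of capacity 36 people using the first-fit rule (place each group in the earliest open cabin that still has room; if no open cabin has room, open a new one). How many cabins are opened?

3

  9 → cabin 1 (new)  [load 9/36]
  23 → cabin 1  [load 32/36]
  9 → cabin 2 (new)  [load 9/36]
  26 → cabin 2  [load 35/36]
  8 → cabin 3 (new)  [load 8/36]
  6 → cabin 3  [load 14/36]
  11 → cabin 3  [load 25/36]
  10 → cabin 3  [load 35/36]
3 cabins opened.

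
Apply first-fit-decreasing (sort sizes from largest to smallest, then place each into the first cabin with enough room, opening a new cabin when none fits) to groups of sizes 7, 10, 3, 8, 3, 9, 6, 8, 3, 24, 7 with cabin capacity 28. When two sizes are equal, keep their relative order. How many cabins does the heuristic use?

Sorted descending: 24, 10, 9, 8, 8, 7, 7, 6, 3, 3, 3.
  24 → cabin 1 (new)  [load 24/28]
  10 → cabin 2 (new)  [load 10/28]
  9 → cabin 2  [load 19/28]
  8 → cabin 2  [load 27/28]
  8 → cabin 3 (new)  [load 8/28]
  7 → cabin 3  [load 15/28]
  7 → cabin 3  [load 22/28]
  6 → cabin 3  [load 28/28]
  3 → cabin 1  [load 27/28]
  3 → cabin 4 (new)  [load 3/28]
  3 → cabin 4  [load 6/28]
4 cabins opened.

4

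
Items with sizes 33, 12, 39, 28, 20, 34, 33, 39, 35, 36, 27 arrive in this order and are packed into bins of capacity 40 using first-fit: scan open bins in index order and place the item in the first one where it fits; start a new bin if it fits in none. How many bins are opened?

10

  33 → bin 1 (new)  [load 33/40]
  12 → bin 2 (new)  [load 12/40]
  39 → bin 3 (new)  [load 39/40]
  28 → bin 2  [load 40/40]
  20 → bin 4 (new)  [load 20/40]
  34 → bin 5 (new)  [load 34/40]
  33 → bin 6 (new)  [load 33/40]
  39 → bin 7 (new)  [load 39/40]
  35 → bin 8 (new)  [load 35/40]
  36 → bin 9 (new)  [load 36/40]
  27 → bin 10 (new)  [load 27/40]
10 bins opened.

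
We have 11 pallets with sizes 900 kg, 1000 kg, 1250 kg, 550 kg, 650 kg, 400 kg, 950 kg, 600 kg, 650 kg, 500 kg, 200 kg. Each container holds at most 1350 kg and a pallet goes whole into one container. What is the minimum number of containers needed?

Total = 1250 + 1000 + 950 + 900 + 650 + 650 + 600 + 550 + 500 + 400 + 200 = 7650 kg.
Lower bound: ⌈7650/1350⌉ = 6 containers.
A packing using 7 containers:
  container 1: 1250 = 1250
  container 2: 1000 + 200 = 1200
  container 3: 950 + 400 = 1350
  container 4: 900 = 900
  container 5: 650 + 650 = 1300
  container 6: 600 + 550 = 1150
  container 7: 500 = 500
No arrangement into 6 containers stays within capacity, so 7 is optimal.

7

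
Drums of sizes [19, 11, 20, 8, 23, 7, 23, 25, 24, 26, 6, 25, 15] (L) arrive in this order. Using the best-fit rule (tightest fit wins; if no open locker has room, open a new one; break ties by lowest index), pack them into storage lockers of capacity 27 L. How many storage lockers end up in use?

10

  19 → locker 1 (new)  [load 19/27]
  11 → locker 2 (new)  [load 11/27]
  20 → locker 3 (new)  [load 20/27]
  8 → locker 1  [load 27/27]
  23 → locker 4 (new)  [load 23/27]
  7 → locker 3  [load 27/27]
  23 → locker 5 (new)  [load 23/27]
  25 → locker 6 (new)  [load 25/27]
  24 → locker 7 (new)  [load 24/27]
  26 → locker 8 (new)  [load 26/27]
  6 → locker 2  [load 17/27]
  25 → locker 9 (new)  [load 25/27]
  15 → locker 10 (new)  [load 15/27]
10 storage lockers opened.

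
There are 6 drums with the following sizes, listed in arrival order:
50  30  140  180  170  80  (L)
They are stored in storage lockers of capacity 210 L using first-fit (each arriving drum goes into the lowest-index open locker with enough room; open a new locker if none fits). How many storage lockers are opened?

  50 → locker 1 (new)  [load 50/210]
  30 → locker 1  [load 80/210]
  140 → locker 2 (new)  [load 140/210]
  180 → locker 3 (new)  [load 180/210]
  170 → locker 4 (new)  [load 170/210]
  80 → locker 1  [load 160/210]
4 storage lockers opened.

4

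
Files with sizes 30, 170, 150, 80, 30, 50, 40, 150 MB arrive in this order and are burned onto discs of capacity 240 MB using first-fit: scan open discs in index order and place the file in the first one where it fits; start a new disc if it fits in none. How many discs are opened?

3

  30 → disc 1 (new)  [load 30/240]
  170 → disc 1  [load 200/240]
  150 → disc 2 (new)  [load 150/240]
  80 → disc 2  [load 230/240]
  30 → disc 1  [load 230/240]
  50 → disc 3 (new)  [load 50/240]
  40 → disc 3  [load 90/240]
  150 → disc 3  [load 240/240]
3 discs opened.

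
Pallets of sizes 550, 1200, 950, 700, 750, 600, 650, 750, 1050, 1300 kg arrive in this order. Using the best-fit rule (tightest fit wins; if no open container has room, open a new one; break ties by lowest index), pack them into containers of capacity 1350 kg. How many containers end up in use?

8

  550 → container 1 (new)  [load 550/1350]
  1200 → container 2 (new)  [load 1200/1350]
  950 → container 3 (new)  [load 950/1350]
  700 → container 1  [load 1250/1350]
  750 → container 4 (new)  [load 750/1350]
  600 → container 4  [load 1350/1350]
  650 → container 5 (new)  [load 650/1350]
  750 → container 6 (new)  [load 750/1350]
  1050 → container 7 (new)  [load 1050/1350]
  1300 → container 8 (new)  [load 1300/1350]
8 containers opened.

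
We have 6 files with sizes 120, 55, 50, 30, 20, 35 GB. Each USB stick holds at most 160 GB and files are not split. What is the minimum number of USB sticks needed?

2

Total = 120 + 55 + 50 + 35 + 30 + 20 = 310 GB.
Lower bound: ⌈310/160⌉ = 2 USB sticks.
A packing using 2 USB sticks:
  USB stick 1: 120 + 35 = 155
  USB stick 2: 55 + 50 + 30 + 20 = 155
This matches the lower bound, so 2 is optimal.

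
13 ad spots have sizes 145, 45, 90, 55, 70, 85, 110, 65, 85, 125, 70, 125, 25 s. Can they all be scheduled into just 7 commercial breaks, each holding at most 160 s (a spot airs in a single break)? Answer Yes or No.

Total = 1095 s; ⌈1095/160⌉ = 7.
The bound of 7 does not rule out 7, but exhaustive search shows no assignment into 7 commercial breaks of capacity 160 s exists — the minimum is 8.

No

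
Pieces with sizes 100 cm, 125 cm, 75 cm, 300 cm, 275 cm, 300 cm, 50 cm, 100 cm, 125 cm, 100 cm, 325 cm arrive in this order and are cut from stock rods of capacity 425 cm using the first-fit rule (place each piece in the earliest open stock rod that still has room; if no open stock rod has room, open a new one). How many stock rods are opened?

  100 → stock rod 1 (new)  [load 100/425]
  125 → stock rod 1  [load 225/425]
  75 → stock rod 1  [load 300/425]
  300 → stock rod 2 (new)  [load 300/425]
  275 → stock rod 3 (new)  [load 275/425]
  300 → stock rod 4 (new)  [load 300/425]
  50 → stock rod 1  [load 350/425]
  100 → stock rod 2  [load 400/425]
  125 → stock rod 3  [load 400/425]
  100 → stock rod 4  [load 400/425]
  325 → stock rod 5 (new)  [load 325/425]
5 stock rods opened.

5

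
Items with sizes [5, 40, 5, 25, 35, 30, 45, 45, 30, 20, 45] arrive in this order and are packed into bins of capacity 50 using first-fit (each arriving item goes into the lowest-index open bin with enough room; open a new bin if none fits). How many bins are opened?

8

  5 → bin 1 (new)  [load 5/50]
  40 → bin 1  [load 45/50]
  5 → bin 1  [load 50/50]
  25 → bin 2 (new)  [load 25/50]
  35 → bin 3 (new)  [load 35/50]
  30 → bin 4 (new)  [load 30/50]
  45 → bin 5 (new)  [load 45/50]
  45 → bin 6 (new)  [load 45/50]
  30 → bin 7 (new)  [load 30/50]
  20 → bin 2  [load 45/50]
  45 → bin 8 (new)  [load 45/50]
8 bins opened.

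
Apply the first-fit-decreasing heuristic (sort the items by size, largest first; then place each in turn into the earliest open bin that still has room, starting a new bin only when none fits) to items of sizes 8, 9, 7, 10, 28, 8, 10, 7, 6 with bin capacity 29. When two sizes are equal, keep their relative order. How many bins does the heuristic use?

Sorted descending: 28, 10, 10, 9, 8, 8, 7, 7, 6.
  28 → bin 1 (new)  [load 28/29]
  10 → bin 2 (new)  [load 10/29]
  10 → bin 2  [load 20/29]
  9 → bin 2  [load 29/29]
  8 → bin 3 (new)  [load 8/29]
  8 → bin 3  [load 16/29]
  7 → bin 3  [load 23/29]
  7 → bin 4 (new)  [load 7/29]
  6 → bin 3  [load 29/29]
4 bins opened.

4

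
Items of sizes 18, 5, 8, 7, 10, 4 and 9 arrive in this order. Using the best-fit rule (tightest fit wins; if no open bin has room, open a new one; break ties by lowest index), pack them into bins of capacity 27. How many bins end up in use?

  18 → bin 1 (new)  [load 18/27]
  5 → bin 1  [load 23/27]
  8 → bin 2 (new)  [load 8/27]
  7 → bin 2  [load 15/27]
  10 → bin 2  [load 25/27]
  4 → bin 1  [load 27/27]
  9 → bin 3 (new)  [load 9/27]
3 bins opened.

3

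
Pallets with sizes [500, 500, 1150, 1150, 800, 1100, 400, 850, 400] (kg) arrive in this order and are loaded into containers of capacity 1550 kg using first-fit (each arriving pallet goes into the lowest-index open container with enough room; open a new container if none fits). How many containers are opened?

6

  500 → container 1 (new)  [load 500/1550]
  500 → container 1  [load 1000/1550]
  1150 → container 2 (new)  [load 1150/1550]
  1150 → container 3 (new)  [load 1150/1550]
  800 → container 4 (new)  [load 800/1550]
  1100 → container 5 (new)  [load 1100/1550]
  400 → container 1  [load 1400/1550]
  850 → container 6 (new)  [load 850/1550]
  400 → container 2  [load 1550/1550]
6 containers opened.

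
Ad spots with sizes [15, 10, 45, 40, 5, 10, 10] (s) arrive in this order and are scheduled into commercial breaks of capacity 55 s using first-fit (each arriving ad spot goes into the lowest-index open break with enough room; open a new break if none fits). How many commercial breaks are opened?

  15 → break 1 (new)  [load 15/55]
  10 → break 1  [load 25/55]
  45 → break 2 (new)  [load 45/55]
  40 → break 3 (new)  [load 40/55]
  5 → break 1  [load 30/55]
  10 → break 1  [load 40/55]
  10 → break 1  [load 50/55]
3 commercial breaks opened.

3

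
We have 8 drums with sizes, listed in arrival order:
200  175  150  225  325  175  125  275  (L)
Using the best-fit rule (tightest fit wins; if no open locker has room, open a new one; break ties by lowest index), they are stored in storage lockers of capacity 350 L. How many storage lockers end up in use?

5

  200 → locker 1 (new)  [load 200/350]
  175 → locker 2 (new)  [load 175/350]
  150 → locker 1  [load 350/350]
  225 → locker 3 (new)  [load 225/350]
  325 → locker 4 (new)  [load 325/350]
  175 → locker 2  [load 350/350]
  125 → locker 3  [load 350/350]
  275 → locker 5 (new)  [load 275/350]
5 storage lockers opened.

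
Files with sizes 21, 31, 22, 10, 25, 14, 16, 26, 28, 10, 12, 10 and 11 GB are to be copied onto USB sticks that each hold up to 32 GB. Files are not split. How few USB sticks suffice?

Total = 31 + 28 + 26 + 25 + 22 + 21 + 16 + 14 + 12 + 11 + 10 + 10 + 10 = 236 GB.
Lower bound: ⌈236/32⌉ = 8 USB sticks.
A packing using 8 USB sticks:
  USB stick 1: 31 = 31
  USB stick 2: 28 = 28
  USB stick 3: 26 = 26
  USB stick 4: 25 = 25
  USB stick 5: 22 + 10 = 32
  USB stick 6: 21 + 11 = 32
  USB stick 7: 16 + 14 = 30
  USB stick 8: 12 + 10 + 10 = 32
This matches the lower bound, so 8 is optimal.

8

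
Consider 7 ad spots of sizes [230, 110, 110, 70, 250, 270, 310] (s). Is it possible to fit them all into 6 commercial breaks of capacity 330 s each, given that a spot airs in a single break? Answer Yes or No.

Yes

A valid assignment using 5 commercial breaks:
  break 1: 310 = 310
  break 2: 270 = 270
  break 3: 250 + 70 = 320
  break 4: 230 = 230
  break 5: 110 + 110 = 220
That uses only 5 ≤ 6, so 6 commercial breaks are enough.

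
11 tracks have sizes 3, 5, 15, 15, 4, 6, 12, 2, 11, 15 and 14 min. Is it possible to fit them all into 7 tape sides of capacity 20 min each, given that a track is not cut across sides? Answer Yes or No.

A valid assignment using 6 tape sides:
  side 1: 15 + 5 = 20
  side 2: 15 + 4 = 19
  side 3: 15 + 3 + 2 = 20
  side 4: 14 + 6 = 20
  side 5: 12 = 12
  side 6: 11 = 11
That uses only 6 ≤ 7, so 7 tape sides are enough.

Yes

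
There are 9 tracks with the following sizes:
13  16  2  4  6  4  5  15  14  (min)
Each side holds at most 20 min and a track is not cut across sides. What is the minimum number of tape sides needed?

Total = 16 + 15 + 14 + 13 + 6 + 5 + 4 + 4 + 2 = 79 min.
Lower bound: ⌈79/20⌉ = 4 tape sides.
A packing using 4 tape sides:
  side 1: 16 + 4 = 20
  side 2: 15 + 5 = 20
  side 3: 14 + 6 = 20
  side 4: 13 + 4 + 2 = 19
This matches the lower bound, so 4 is optimal.

4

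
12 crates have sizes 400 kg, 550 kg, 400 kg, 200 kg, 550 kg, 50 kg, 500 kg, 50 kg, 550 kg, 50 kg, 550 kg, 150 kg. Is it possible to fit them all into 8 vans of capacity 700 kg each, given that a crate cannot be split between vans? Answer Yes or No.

Yes

A valid assignment using 7 vans:
  van 1: 550 + 150 = 700
  van 2: 550 + 50 + 50 + 50 = 700
  van 3: 550 = 550
  van 4: 550 = 550
  van 5: 500 + 200 = 700
  van 6: 400 = 400
  van 7: 400 = 400
That uses only 7 ≤ 8, so 8 vans are enough.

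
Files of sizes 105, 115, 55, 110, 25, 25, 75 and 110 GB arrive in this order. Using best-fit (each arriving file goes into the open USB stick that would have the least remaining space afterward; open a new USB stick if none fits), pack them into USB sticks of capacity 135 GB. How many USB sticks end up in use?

5

  105 → USB stick 1 (new)  [load 105/135]
  115 → USB stick 2 (new)  [load 115/135]
  55 → USB stick 3 (new)  [load 55/135]
  110 → USB stick 4 (new)  [load 110/135]
  25 → USB stick 4  [load 135/135]
  25 → USB stick 1  [load 130/135]
  75 → USB stick 3  [load 130/135]
  110 → USB stick 5 (new)  [load 110/135]
5 USB sticks opened.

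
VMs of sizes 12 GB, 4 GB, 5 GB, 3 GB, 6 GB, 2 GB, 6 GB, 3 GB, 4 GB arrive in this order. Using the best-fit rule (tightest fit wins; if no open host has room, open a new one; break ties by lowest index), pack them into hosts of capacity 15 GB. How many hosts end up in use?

3

  12 → host 1 (new)  [load 12/15]
  4 → host 2 (new)  [load 4/15]
  5 → host 2  [load 9/15]
  3 → host 1  [load 15/15]
  6 → host 2  [load 15/15]
  2 → host 3 (new)  [load 2/15]
  6 → host 3  [load 8/15]
  3 → host 3  [load 11/15]
  4 → host 3  [load 15/15]
3 hosts opened.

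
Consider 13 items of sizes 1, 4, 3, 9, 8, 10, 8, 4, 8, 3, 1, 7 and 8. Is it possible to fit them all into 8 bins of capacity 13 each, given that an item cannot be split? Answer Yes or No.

Yes

A valid assignment using 7 bins:
  bin 1: 10 + 3 = 13
  bin 2: 9 + 4 = 13
  bin 3: 8 + 4 + 1 = 13
  bin 4: 8 + 3 + 1 = 12
  bin 5: 8 = 8
  bin 6: 8 = 8
  bin 7: 7 = 7
That uses only 7 ≤ 8, so 8 bins are enough.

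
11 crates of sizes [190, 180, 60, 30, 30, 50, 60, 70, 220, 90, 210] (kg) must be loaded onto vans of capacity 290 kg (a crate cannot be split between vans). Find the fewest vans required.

5

Total = 220 + 210 + 190 + 180 + 90 + 70 + 60 + 60 + 50 + 30 + 30 = 1190 kg.
Lower bound: ⌈1190/290⌉ = 5 vans.
A packing using 5 vans:
  van 1: 220 + 70 = 290
  van 2: 210 + 60 = 270
  van 3: 190 + 90 = 280
  van 4: 180 + 60 + 50 = 290
  van 5: 30 + 30 = 60
This matches the lower bound, so 5 is optimal.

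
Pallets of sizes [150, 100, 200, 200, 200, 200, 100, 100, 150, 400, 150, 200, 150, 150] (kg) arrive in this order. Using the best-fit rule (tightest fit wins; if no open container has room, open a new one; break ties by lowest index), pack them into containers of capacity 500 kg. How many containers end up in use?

  150 → container 1 (new)  [load 150/500]
  100 → container 1  [load 250/500]
  200 → container 1  [load 450/500]
  200 → container 2 (new)  [load 200/500]
  200 → container 2  [load 400/500]
  200 → container 3 (new)  [load 200/500]
  100 → container 2  [load 500/500]
  100 → container 3  [load 300/500]
  150 → container 3  [load 450/500]
  400 → container 4 (new)  [load 400/500]
  150 → container 5 (new)  [load 150/500]
  200 → container 5  [load 350/500]
  150 → container 5  [load 500/500]
  150 → container 6 (new)  [load 150/500]
6 containers opened.

6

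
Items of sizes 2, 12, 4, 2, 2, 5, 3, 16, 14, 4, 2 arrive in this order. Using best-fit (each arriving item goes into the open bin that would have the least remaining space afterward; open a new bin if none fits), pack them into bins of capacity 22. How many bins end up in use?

3

  2 → bin 1 (new)  [load 2/22]
  12 → bin 1  [load 14/22]
  4 → bin 1  [load 18/22]
  2 → bin 1  [load 20/22]
  2 → bin 1  [load 22/22]
  5 → bin 2 (new)  [load 5/22]
  3 → bin 2  [load 8/22]
  16 → bin 3 (new)  [load 16/22]
  14 → bin 2  [load 22/22]
  4 → bin 3  [load 20/22]
  2 → bin 3  [load 22/22]
3 bins opened.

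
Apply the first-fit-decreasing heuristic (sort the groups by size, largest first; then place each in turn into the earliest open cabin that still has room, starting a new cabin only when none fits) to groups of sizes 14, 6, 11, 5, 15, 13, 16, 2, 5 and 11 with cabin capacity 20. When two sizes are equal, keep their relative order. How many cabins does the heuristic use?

Sorted descending: 16, 15, 14, 13, 11, 11, 6, 5, 5, 2.
  16 → cabin 1 (new)  [load 16/20]
  15 → cabin 2 (new)  [load 15/20]
  14 → cabin 3 (new)  [load 14/20]
  13 → cabin 4 (new)  [load 13/20]
  11 → cabin 5 (new)  [load 11/20]
  11 → cabin 6 (new)  [load 11/20]
  6 → cabin 3  [load 20/20]
  5 → cabin 2  [load 20/20]
  5 → cabin 4  [load 18/20]
  2 → cabin 1  [load 18/20]
6 cabins opened.

6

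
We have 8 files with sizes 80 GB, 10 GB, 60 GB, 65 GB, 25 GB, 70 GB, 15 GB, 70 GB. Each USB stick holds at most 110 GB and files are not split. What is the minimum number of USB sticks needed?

5

Total = 80 + 70 + 70 + 65 + 60 + 25 + 15 + 10 = 395 GB.
Lower bound: ⌈395/110⌉ = 4 USB sticks.
Also, 5 files each exceed 55 GB, and no two of those can share a USB stick, so at least 5 USB sticks are needed.
A packing using 5 USB sticks:
  USB stick 1: 80 + 25 = 105
  USB stick 2: 70 + 15 + 10 = 95
  USB stick 3: 70 = 70
  USB stick 4: 65 = 65
  USB stick 5: 60 = 60
This matches the lower bound, so 5 is optimal.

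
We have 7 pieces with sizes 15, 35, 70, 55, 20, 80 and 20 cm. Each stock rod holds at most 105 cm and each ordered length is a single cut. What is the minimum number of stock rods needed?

3

Total = 80 + 70 + 55 + 35 + 20 + 20 + 15 = 295 cm.
Lower bound: ⌈295/105⌉ = 3 stock rods.
A packing using 3 stock rods:
  stock rod 1: 80 + 20 = 100
  stock rod 2: 70 + 35 = 105
  stock rod 3: 55 + 20 + 15 = 90
This matches the lower bound, so 3 is optimal.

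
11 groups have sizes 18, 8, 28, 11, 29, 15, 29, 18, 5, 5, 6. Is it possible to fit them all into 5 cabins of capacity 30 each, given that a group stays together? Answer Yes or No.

Total = 172; ⌈172/30⌉ = 6.
At least 6 cabins are required, but only 5 are allowed.

No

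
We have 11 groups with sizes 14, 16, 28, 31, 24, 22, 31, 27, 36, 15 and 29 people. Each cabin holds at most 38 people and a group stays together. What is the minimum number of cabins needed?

Total = 36 + 31 + 31 + 29 + 28 + 27 + 24 + 22 + 16 + 15 + 14 = 273 people.
Lower bound: ⌈273/38⌉ = 8 cabins.
A packing using 9 cabins:
  cabin 1: 36 = 36
  cabin 2: 31 = 31
  cabin 3: 31 = 31
  cabin 4: 29 = 29
  cabin 5: 28 = 28
  cabin 6: 27 = 27
  cabin 7: 24 + 14 = 38
  cabin 8: 22 + 16 = 38
  cabin 9: 15 = 15
No arrangement into 8 cabins stays within capacity, so 9 is optimal.

9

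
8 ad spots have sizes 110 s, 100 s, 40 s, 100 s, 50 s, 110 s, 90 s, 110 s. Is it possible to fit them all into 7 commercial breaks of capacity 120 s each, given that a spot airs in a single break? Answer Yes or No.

A valid assignment using 7 commercial breaks:
  break 1: 110 = 110
  break 2: 110 = 110
  break 3: 110 = 110
  break 4: 100 = 100
  break 5: 100 = 100
  break 6: 90 = 90
  break 7: 50 + 40 = 90
Every load is within 120 s, so 7 commercial breaks suffice.

Yes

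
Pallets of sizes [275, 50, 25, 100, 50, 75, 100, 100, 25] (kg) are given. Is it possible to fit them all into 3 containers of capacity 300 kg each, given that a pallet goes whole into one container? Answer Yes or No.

A valid assignment using 3 containers:
  container 1: 275 + 25 = 300
  container 2: 100 + 100 + 100 = 300
  container 3: 75 + 50 + 50 + 25 = 200
Every load is within 300 kg, so 3 containers suffice.

Yes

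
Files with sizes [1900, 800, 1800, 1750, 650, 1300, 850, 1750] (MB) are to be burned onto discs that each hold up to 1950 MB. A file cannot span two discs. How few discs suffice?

6

Total = 1900 + 1800 + 1750 + 1750 + 1300 + 850 + 800 + 650 = 10800 MB.
Lower bound: ⌈10800/1950⌉ = 6 discs.
A packing using 6 discs:
  disc 1: 1900 = 1900
  disc 2: 1800 = 1800
  disc 3: 1750 = 1750
  disc 4: 1750 = 1750
  disc 5: 1300 + 650 = 1950
  disc 6: 850 + 800 = 1650
This matches the lower bound, so 6 is optimal.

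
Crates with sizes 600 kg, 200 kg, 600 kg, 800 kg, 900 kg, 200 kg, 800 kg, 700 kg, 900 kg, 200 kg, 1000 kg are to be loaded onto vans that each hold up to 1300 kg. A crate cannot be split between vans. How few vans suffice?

7

Total = 1000 + 900 + 900 + 800 + 800 + 700 + 600 + 600 + 200 + 200 + 200 = 6900 kg.
Lower bound: ⌈6900/1300⌉ = 6 vans.
A packing using 7 vans:
  van 1: 1000 + 200 = 1200
  van 2: 900 + 200 + 200 = 1300
  van 3: 900 = 900
  van 4: 800 = 800
  van 5: 800 = 800
  van 6: 700 + 600 = 1300
  van 7: 600 = 600
No arrangement into 6 vans stays within capacity, so 7 is optimal.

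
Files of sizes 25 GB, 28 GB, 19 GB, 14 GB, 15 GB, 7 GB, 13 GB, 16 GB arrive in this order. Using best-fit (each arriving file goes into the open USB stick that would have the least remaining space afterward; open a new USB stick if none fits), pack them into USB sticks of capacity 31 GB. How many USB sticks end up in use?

  25 → USB stick 1 (new)  [load 25/31]
  28 → USB stick 2 (new)  [load 28/31]
  19 → USB stick 3 (new)  [load 19/31]
  14 → USB stick 4 (new)  [load 14/31]
  15 → USB stick 4  [load 29/31]
  7 → USB stick 3  [load 26/31]
  13 → USB stick 5 (new)  [load 13/31]
  16 → USB stick 5  [load 29/31]
5 USB sticks opened.

5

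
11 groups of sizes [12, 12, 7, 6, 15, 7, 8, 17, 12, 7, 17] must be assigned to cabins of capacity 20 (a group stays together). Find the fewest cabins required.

7

Total = 17 + 17 + 15 + 12 + 12 + 12 + 8 + 7 + 7 + 7 + 6 = 120.
Lower bound: ⌈120/20⌉ = 6 cabins.
A packing using 7 cabins:
  cabin 1: 17 = 17
  cabin 2: 17 = 17
  cabin 3: 15 = 15
  cabin 4: 12 + 8 = 20
  cabin 5: 12 + 7 = 19
  cabin 6: 12 + 7 = 19
  cabin 7: 7 + 6 = 13
No arrangement into 6 cabins stays within capacity, so 7 is optimal.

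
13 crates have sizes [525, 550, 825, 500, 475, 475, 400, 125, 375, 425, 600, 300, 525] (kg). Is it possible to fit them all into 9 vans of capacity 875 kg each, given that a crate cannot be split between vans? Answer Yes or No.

Yes

A valid assignment using 9 vans:
  van 1: 825 = 825
  van 2: 600 + 125 = 725
  van 3: 550 + 300 = 850
  van 4: 525 = 525
  van 5: 525 = 525
  van 6: 500 + 375 = 875
  van 7: 475 + 400 = 875
  van 8: 475 = 475
  van 9: 425 = 425
Every load is within 875 kg, so 9 vans suffice.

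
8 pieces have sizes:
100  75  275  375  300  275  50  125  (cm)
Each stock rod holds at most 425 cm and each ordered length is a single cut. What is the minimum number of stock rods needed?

Total = 375 + 300 + 275 + 275 + 125 + 100 + 75 + 50 = 1575 cm.
Lower bound: ⌈1575/425⌉ = 4 stock rods.
A packing using 4 stock rods:
  stock rod 1: 375 + 50 = 425
  stock rod 2: 300 + 125 = 425
  stock rod 3: 275 + 100 = 375
  stock rod 4: 275 + 75 = 350
This matches the lower bound, so 4 is optimal.

4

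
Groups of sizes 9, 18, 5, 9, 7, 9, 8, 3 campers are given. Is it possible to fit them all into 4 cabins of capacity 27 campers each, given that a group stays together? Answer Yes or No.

A valid assignment using 3 cabins:
  cabin 1: 18 + 9 = 27
  cabin 2: 9 + 9 + 8 = 26
  cabin 3: 7 + 5 + 3 = 15
That uses only 3 ≤ 4, so 4 cabins are enough.

Yes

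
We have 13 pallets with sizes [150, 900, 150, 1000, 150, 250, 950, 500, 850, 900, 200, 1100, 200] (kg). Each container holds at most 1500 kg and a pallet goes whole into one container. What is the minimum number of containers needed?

Total = 1100 + 1000 + 950 + 900 + 900 + 850 + 500 + 250 + 200 + 200 + 150 + 150 + 150 = 7300 kg.
Lower bound: ⌈7300/1500⌉ = 5 containers.
Also, 6 pallets each exceed 750 kg, and no two of those can share a container, so at least 6 containers are needed.
A packing using 6 containers:
  container 1: 1100 + 250 + 150 = 1500
  container 2: 1000 + 500 = 1500
  container 3: 950 + 200 + 200 + 150 = 1500
  container 4: 900 + 150 = 1050
  container 5: 900 = 900
  container 6: 850 = 850
This matches the lower bound, so 6 is optimal.

6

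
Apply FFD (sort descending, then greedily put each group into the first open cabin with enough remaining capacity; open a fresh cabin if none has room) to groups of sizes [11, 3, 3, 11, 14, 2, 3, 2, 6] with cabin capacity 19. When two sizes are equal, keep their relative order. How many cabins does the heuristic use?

3

Sorted descending: 14, 11, 11, 6, 3, 3, 3, 2, 2.
  14 → cabin 1 (new)  [load 14/19]
  11 → cabin 2 (new)  [load 11/19]
  11 → cabin 3 (new)  [load 11/19]
  6 → cabin 2  [load 17/19]
  3 → cabin 1  [load 17/19]
  3 → cabin 3  [load 14/19]
  3 → cabin 3  [load 17/19]
  2 → cabin 1  [load 19/19]
  2 → cabin 2  [load 19/19]
3 cabins opened.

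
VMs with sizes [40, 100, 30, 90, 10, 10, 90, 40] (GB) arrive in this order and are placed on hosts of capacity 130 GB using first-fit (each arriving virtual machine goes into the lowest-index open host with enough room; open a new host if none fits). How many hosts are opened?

  40 → host 1 (new)  [load 40/130]
  100 → host 2 (new)  [load 100/130]
  30 → host 1  [load 70/130]
  90 → host 3 (new)  [load 90/130]
  10 → host 1  [load 80/130]
  10 → host 1  [load 90/130]
  90 → host 4 (new)  [load 90/130]
  40 → host 1  [load 130/130]
4 hosts opened.

4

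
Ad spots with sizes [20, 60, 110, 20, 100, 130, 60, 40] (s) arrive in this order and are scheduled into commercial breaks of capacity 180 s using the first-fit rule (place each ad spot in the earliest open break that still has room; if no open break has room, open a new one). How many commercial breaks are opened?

  20 → break 1 (new)  [load 20/180]
  60 → break 1  [load 80/180]
  110 → break 2 (new)  [load 110/180]
  20 → break 1  [load 100/180]
  100 → break 3 (new)  [load 100/180]
  130 → break 4 (new)  [load 130/180]
  60 → break 1  [load 160/180]
  40 → break 2  [load 150/180]
4 commercial breaks opened.

4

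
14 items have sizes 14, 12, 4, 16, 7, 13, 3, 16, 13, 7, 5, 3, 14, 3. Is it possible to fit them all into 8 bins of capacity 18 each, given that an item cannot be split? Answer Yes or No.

A valid assignment using 8 bins:
  bin 1: 16 = 16
  bin 2: 16 = 16
  bin 3: 14 + 4 = 18
  bin 4: 14 + 3 = 17
  bin 5: 13 + 5 = 18
  bin 6: 13 + 3 = 16
  bin 7: 12 + 3 = 15
  bin 8: 7 + 7 = 14
Every load is within 18, so 8 bins suffice.

Yes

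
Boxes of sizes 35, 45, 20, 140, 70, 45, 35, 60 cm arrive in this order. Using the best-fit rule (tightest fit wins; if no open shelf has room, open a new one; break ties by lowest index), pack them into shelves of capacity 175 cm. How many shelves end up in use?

3

  35 → shelf 1 (new)  [load 35/175]
  45 → shelf 1  [load 80/175]
  20 → shelf 1  [load 100/175]
  140 → shelf 2 (new)  [load 140/175]
  70 → shelf 1  [load 170/175]
  45 → shelf 3 (new)  [load 45/175]
  35 → shelf 2  [load 175/175]
  60 → shelf 3  [load 105/175]
3 shelves opened.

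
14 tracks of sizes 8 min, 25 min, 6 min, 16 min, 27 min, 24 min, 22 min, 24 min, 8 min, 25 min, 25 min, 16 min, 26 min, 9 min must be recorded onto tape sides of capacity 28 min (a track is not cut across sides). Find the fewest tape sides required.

Total = 27 + 26 + 25 + 25 + 25 + 24 + 24 + 22 + 16 + 16 + 9 + 8 + 8 + 6 = 261 min.
Lower bound: ⌈261/28⌉ = 10 tape sides.
A packing using 11 tape sides:
  side 1: 27 = 27
  side 2: 26 = 26
  side 3: 25 = 25
  side 4: 25 = 25
  side 5: 25 = 25
  side 6: 24 = 24
  side 7: 24 = 24
  side 8: 22 + 6 = 28
  side 9: 16 + 9 = 25
  side 10: 16 + 8 = 24
  side 11: 8 = 8
No arrangement into 10 tape sides stays within capacity, so 11 is optimal.

11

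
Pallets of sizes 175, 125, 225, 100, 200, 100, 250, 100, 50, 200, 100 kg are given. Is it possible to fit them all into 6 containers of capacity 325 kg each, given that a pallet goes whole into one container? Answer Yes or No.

Yes

A valid assignment using 6 containers:
  container 1: 250 + 50 = 300
  container 2: 225 + 100 = 325
  container 3: 200 + 125 = 325
  container 4: 200 + 100 = 300
  container 5: 175 + 100 = 275
  container 6: 100 = 100
Every load is within 325 kg, so 6 containers suffice.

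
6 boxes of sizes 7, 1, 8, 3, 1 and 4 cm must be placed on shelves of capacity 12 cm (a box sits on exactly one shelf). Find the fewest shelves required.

2

Total = 8 + 7 + 4 + 3 + 1 + 1 = 24 cm.
Lower bound: ⌈24/12⌉ = 2 shelves.
A packing using 2 shelves:
  shelf 1: 8 + 4 = 12
  shelf 2: 7 + 3 + 1 + 1 = 12
This matches the lower bound, so 2 is optimal.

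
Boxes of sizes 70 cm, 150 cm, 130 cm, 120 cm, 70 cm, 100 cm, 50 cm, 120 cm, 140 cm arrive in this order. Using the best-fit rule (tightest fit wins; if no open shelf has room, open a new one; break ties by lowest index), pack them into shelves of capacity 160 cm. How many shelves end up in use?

7

  70 → shelf 1 (new)  [load 70/160]
  150 → shelf 2 (new)  [load 150/160]
  130 → shelf 3 (new)  [load 130/160]
  120 → shelf 4 (new)  [load 120/160]
  70 → shelf 1  [load 140/160]
  100 → shelf 5 (new)  [load 100/160]
  50 → shelf 5  [load 150/160]
  120 → shelf 6 (new)  [load 120/160]
  140 → shelf 7 (new)  [load 140/160]
7 shelves opened.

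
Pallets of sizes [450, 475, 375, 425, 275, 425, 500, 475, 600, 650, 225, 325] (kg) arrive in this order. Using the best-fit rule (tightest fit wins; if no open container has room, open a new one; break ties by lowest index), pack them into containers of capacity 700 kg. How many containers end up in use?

  450 → container 1 (new)  [load 450/700]
  475 → container 2 (new)  [load 475/700]
  375 → container 3 (new)  [load 375/700]
  425 → container 4 (new)  [load 425/700]
  275 → container 4  [load 700/700]
  425 → container 5 (new)  [load 425/700]
  500 → container 6 (new)  [load 500/700]
  475 → container 7 (new)  [load 475/700]
  600 → container 8 (new)  [load 600/700]
  650 → container 9 (new)  [load 650/700]
  225 → container 2  [load 700/700]
  325 → container 3  [load 700/700]
9 containers opened.

9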